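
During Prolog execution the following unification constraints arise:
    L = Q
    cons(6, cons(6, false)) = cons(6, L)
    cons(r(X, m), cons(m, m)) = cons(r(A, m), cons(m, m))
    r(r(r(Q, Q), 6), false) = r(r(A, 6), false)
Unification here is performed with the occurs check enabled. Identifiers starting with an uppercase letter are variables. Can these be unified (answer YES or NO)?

YES

Bind L := Q; substituting into the one remaining equation that mentions L gives: cons(6, cons(6, false)) = cons(6, Q).
Decompose cons/2: 6 = 6,  cons(6, false) = Q.
Delete trivial equation 6 = 6.
Bind Q := cons(6, false); substituting into the one remaining equation that mentions Q gives: r(r(r(cons(6, false), cons(6, false)), 6), false) = r(r(A, 6), false). Substituting into the earlier binding gives L := cons(6, false).
Decompose cons/2: r(X, m) = r(A, m),  cons(m, m) = cons(m, m).
Decompose r/2: X = A,  m = m.
Bind X := A; no other remaining equation mentions X.
Delete trivial equation m = m.
Delete trivial equation cons(m, m) = cons(m, m).
Decompose r/2: r(r(cons(6, false), cons(6, false)), 6) = r(A, 6),  false = false.
Decompose r/2: r(cons(6, false), cons(6, false)) = A,  6 = 6.
Bind A := r(cons(6, false), cons(6, false)); no other remaining equation mentions A. Substituting into the earlier binding gives X := r(cons(6, false), cons(6, false)).
Delete trivial equation 6 = 6.
Delete trivial equation false = false.
No equations remain and no clash or occurs-check failure arose, so a unifier exists.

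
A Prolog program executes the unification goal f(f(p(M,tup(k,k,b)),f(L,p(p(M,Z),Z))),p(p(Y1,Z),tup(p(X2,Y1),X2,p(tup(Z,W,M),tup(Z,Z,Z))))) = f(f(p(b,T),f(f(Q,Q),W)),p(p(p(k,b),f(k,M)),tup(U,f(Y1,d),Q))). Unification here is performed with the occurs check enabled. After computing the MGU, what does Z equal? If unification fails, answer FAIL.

f(k,b)

Decompose f/2: f(p(M,tup(k,k,b)),f(L,p(p(M,Z),Z))) = f(p(b,T),f(f(Q,Q),W)),  p(p(Y1,Z),tup(p(X2,Y1),X2,p(tup(Z,W,M),tup(Z,Z,Z)))) = p(p(p(k,b),f(k,M)),tup(U,f(Y1,d),Q)).
Decompose f/2: p(M,tup(k,k,b)) = p(b,T),  f(L,p(p(M,Z),Z)) = f(f(Q,Q),W).
Decompose p/2: M = b,  tup(k,k,b) = T.
Bind M := b; substituting into the 2 remaining equations that mention M gives: f(L,p(p(b,Z),Z)) = f(f(Q,Q),W),  p(p(Y1,Z),tup(p(X2,Y1),X2,p(tup(Z,W,b),tup(Z,Z,Z)))) = p(p(p(k,b),f(k,b)),tup(U,f(Y1,d),Q)).
Bind T := tup(k,k,b); no other remaining equation mentions T.
Decompose f/2: L = f(Q,Q),  p(p(b,Z),Z) = W.
Bind L := f(Q,Q); no other remaining equation mentions L.
Bind W := p(p(b,Z),Z); substituting into the remaining equation gives: p(p(Y1,Z),tup(p(X2,Y1),X2,p(tup(Z,p(p(b,Z),Z),b),tup(Z,Z,Z)))) = p(p(p(k,b),f(k,b)),tup(U,f(Y1,d),Q)).
Decompose p/2: p(Y1,Z) = p(p(k,b),f(k,b)),  tup(p(X2,Y1),X2,p(tup(Z,p(p(b,Z),Z),b),tup(Z,Z,Z))) = tup(U,f(Y1,d),Q).
Decompose p/2: Y1 = p(k,b),  Z = f(k,b).
Bind Y1 := p(k,b); substituting into the one remaining equation that mentions Y1 gives: tup(p(X2,p(k,b)),X2,p(tup(Z,p(p(b,Z),Z),b),tup(Z,Z,Z))) = tup(U,f(p(k,b),d),Q).
Bind Z := f(k,b); substituting into the remaining equation gives: tup(p(X2,p(k,b)),X2,p(tup(f(k,b),p(p(b,f(k,b)),f(k,b)),b),tup(f(k,b),f(k,b),f(k,b)))) = tup(U,f(p(k,b),d),Q). Substituting into the earlier binding gives W := p(p(b,f(k,b)),f(k,b)).
Decompose tup/3: p(X2,p(k,b)) = U,  X2 = f(p(k,b),d),  p(tup(f(k,b),p(p(b,f(k,b)),f(k,b)),b),tup(f(k,b),f(k,b),f(k,b))) = Q.
Bind U := p(X2,p(k,b)); no other remaining equation mentions U.
Bind X2 := f(p(k,b),d); no other remaining equation mentions X2. Substituting into the earlier binding gives U := p(f(p(k,b),d),p(k,b)).
Bind Q := p(tup(f(k,b),p(p(b,f(k,b)),f(k,b)),b),tup(f(k,b),f(k,b),f(k,b))). Substituting into the earlier binding gives L := f(p(tup(f(k,b),p(p(b,f(k,b)),f(k,b)),b),tup(f(k,b),f(k,b),f(k,b))),p(tup(f(k,b),p(p(b,f(k,b)),f(k,b)),b),tup(f(k,b),f(k,b),f(k,b)))).
MGU = { M ↦ b, T ↦ tup(k,k,b), L ↦ f(p(tup(f(k,b),p(p(b,f(k,b)),f(k,b)),b),tup(f(k,b),f(k,b),f(k,b))),p(tup(f(k,b),p(p(b,f(k,b)),f(k,b)),b),tup(f(k,b),f(k,b),f(k,b)))), W ↦ p(p(b,f(k,b)),f(k,b)), Y1 ↦ p(k,b), Z ↦ f(k,b), U ↦ p(f(p(k,b),d),p(k,b)), X2 ↦ f(p(k,b),d), Q ↦ p(tup(f(k,b),p(p(b,f(k,b)),f(k,b)),b),tup(f(k,b),f(k,b),f(k,b))) }, so Z ↦ f(k,b).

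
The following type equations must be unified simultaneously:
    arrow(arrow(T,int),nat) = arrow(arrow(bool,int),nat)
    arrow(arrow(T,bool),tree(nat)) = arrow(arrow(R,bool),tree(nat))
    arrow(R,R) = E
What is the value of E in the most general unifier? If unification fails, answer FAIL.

Decompose arrow/2: arrow(T,int) = arrow(bool,int),  nat = nat.
Decompose arrow/2: T = bool,  int = int.
Bind T := bool; substituting into the one remaining equation that mentions T gives: arrow(arrow(bool,bool),tree(nat)) = arrow(arrow(R,bool),tree(nat)).
Delete trivial equation int = int.
Delete trivial equation nat = nat.
Decompose arrow/2: arrow(bool,bool) = arrow(R,bool),  tree(nat) = tree(nat).
Decompose arrow/2: bool = R,  bool = bool.
Bind R := bool; substituting into the one remaining equation that mentions R gives: arrow(bool,bool) = E.
Delete trivial equation bool = bool.
Delete trivial equation tree(nat) = tree(nat).
Bind E := arrow(bool,bool).
MGU = { T -> bool, R -> bool, E -> arrow(bool,bool) }, so E -> arrow(bool,bool).

arrow(bool,bool)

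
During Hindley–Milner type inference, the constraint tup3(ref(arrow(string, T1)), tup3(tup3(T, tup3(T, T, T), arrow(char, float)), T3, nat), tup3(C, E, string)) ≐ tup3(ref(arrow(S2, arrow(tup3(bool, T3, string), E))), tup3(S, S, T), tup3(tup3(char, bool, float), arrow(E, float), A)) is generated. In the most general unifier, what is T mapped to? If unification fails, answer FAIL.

FAIL

Decompose tup3/3: ref(arrow(string, T1)) ≐ ref(arrow(S2, arrow(tup3(bool, T3, string), E))),  tup3(tup3(T, tup3(T, T, T), arrow(char, float)), T3, nat) ≐ tup3(S, S, T),  tup3(C, E, string) ≐ tup3(tup3(char, bool, float), arrow(E, float), A).
Decompose ref/1: arrow(string, T1) ≐ arrow(S2, arrow(tup3(bool, T3, string), E)).
Decompose arrow/2: string ≐ S2,  T1 ≐ arrow(tup3(bool, T3, string), E).
Bind S2 := string; no other remaining equation mentions S2.
Bind T1 := arrow(tup3(bool, T3, string), E); no other remaining equation mentions T1.
Decompose tup3/3: tup3(T, tup3(T, T, T), arrow(char, float)) ≐ S,  T3 ≐ S,  nat ≐ T.
Bind S := tup3(T, tup3(T, T, T), arrow(char, float)); substituting into the one remaining equation that mentions S gives: T3 ≐ tup3(T, tup3(T, T, T), arrow(char, float)).
Bind T3 := tup3(T, tup3(T, T, T), arrow(char, float)); no other remaining equation mentions T3. Substituting into the earlier binding gives T1 := arrow(tup3(bool, tup3(T, tup3(T, T, T), arrow(char, float)), string), E).
Bind T := nat; no other remaining equation mentions T. Substituting into the earlier bindings gives T1 := arrow(tup3(bool, tup3(nat, tup3(nat, nat, nat), arrow(char, float)), string), E), S := tup3(nat, tup3(nat, nat, nat), arrow(char, float)), T3 := tup3(nat, tup3(nat, nat, nat), arrow(char, float)).
Decompose tup3/3: C ≐ tup3(char, bool, float),  E ≐ arrow(E, float),  string ≐ A.
Bind C := tup3(char, bool, float); no other remaining equation mentions C.
Occurs check fails: E occurs in arrow(E, float); the equation E ≐ arrow(E, float) has no finite solution.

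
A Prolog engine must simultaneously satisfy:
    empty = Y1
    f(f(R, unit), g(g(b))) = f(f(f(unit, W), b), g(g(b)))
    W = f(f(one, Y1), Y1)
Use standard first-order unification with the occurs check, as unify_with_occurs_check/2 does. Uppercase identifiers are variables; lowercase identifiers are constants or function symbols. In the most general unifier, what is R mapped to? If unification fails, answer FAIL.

Bind Y1 := empty; substituting into the one remaining equation that mentions Y1 gives: W = f(f(one, empty), empty).
Decompose f/2: f(R, unit) = f(f(unit, W), b),  g(g(b)) = g(g(b)).
Decompose f/2: R = f(unit, W),  unit = b.
Bind R := f(unit, W); no other remaining equation mentions R.
Clash: constants unit and b differ; no unifier exists.

FAIL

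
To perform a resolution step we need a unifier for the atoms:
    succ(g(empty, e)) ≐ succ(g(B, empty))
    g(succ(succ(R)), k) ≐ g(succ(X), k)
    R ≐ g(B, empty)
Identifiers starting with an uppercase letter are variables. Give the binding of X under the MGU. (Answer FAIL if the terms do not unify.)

FAIL

Decompose succ/1: g(empty, e) ≐ g(B, empty).
Decompose g/2: empty ≐ B,  e ≐ empty.
Bind B := empty; substituting into the one remaining equation that mentions B gives: R ≐ g(empty, empty).
Clash: constants e and empty differ; no unifier exists.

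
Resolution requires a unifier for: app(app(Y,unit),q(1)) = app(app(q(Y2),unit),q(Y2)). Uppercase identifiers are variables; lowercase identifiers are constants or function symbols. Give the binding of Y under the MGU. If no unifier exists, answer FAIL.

q(1)

Decompose app/2: app(Y,unit) = app(q(Y2),unit),  q(1) = q(Y2).
Decompose app/2: Y = q(Y2),  unit = unit.
Bind Y := q(Y2); no other remaining equation mentions Y.
Delete trivial equation unit = unit.
Decompose q/1: 1 = Y2.
Bind Y2 := 1. Substituting into the earlier binding gives Y := q(1).
MGU = { Y -> q(1), Y2 -> 1 }, so Y -> q(1).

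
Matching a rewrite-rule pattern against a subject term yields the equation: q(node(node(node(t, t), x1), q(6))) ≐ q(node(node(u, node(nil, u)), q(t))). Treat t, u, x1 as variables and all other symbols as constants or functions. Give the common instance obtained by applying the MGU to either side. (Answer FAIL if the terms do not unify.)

Decompose q/1: node(node(node(t, t), x1), q(6)) ≐ node(node(u, node(nil, u)), q(t)).
Decompose node/2: node(node(t, t), x1) ≐ node(u, node(nil, u)),  q(6) ≐ q(t).
Decompose node/2: node(t, t) ≐ u,  x1 ≐ node(nil, u).
Bind u := node(t, t); substituting into the one remaining equation that mentions u gives: x1 ≐ node(nil, node(t, t)).
Bind x1 := node(nil, node(t, t)); no other remaining equation mentions x1.
Decompose q/1: 6 ≐ t.
Bind t := 6. Substituting into the earlier bindings gives u := node(6, 6), x1 := node(nil, node(6, 6)).
Applying the MGU to either side gives q(node(node(node(6, 6), node(nil, node(6, 6))), q(6))).

q(node(node(node(6, 6), node(nil, node(6, 6))), q(6)))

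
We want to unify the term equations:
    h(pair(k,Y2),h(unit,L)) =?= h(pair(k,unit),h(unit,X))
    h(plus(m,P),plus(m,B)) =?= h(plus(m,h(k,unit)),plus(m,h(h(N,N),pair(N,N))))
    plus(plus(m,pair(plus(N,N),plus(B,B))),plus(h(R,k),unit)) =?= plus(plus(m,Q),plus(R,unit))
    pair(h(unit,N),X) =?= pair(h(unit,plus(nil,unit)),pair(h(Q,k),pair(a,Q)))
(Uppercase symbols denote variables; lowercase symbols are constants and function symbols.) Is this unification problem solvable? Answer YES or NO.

NO

Decompose h/2: pair(k,Y2) =?= pair(k,unit),  h(unit,L) =?= h(unit,X).
Decompose pair/2: k =?= k,  Y2 =?= unit.
Delete trivial equation k =?= k.
Bind Y2 := unit; no other remaining equation mentions Y2.
Decompose h/2: unit =?= unit,  L =?= X.
Delete trivial equation unit =?= unit.
Bind L := X; no other remaining equation mentions L.
Decompose h/2: plus(m,P) =?= plus(m,h(k,unit)),  plus(m,B) =?= plus(m,h(h(N,N),pair(N,N))).
Decompose plus/2: m =?= m,  P =?= h(k,unit).
Delete trivial equation m =?= m.
Bind P := h(k,unit); no other remaining equation mentions P.
Decompose plus/2: m =?= m,  B =?= h(h(N,N),pair(N,N)).
Delete trivial equation m =?= m.
Bind B := h(h(N,N),pair(N,N)); substituting into the one remaining equation that mentions B gives: plus(plus(m,pair(plus(N,N),plus(h(h(N,N),pair(N,N)),h(h(N,N),pair(N,N))))),plus(h(R,k),unit)) =?= plus(plus(m,Q),plus(R,unit)).
Decompose plus/2: plus(m,pair(plus(N,N),plus(h(h(N,N),pair(N,N)),h(h(N,N),pair(N,N))))) =?= plus(m,Q),  plus(h(R,k),unit) =?= plus(R,unit).
Decompose plus/2: m =?= m,  pair(plus(N,N),plus(h(h(N,N),pair(N,N)),h(h(N,N),pair(N,N)))) =?= Q.
Delete trivial equation m =?= m.
Bind Q := pair(plus(N,N),plus(h(h(N,N),pair(N,N)),h(h(N,N),pair(N,N)))); substituting into the one remaining equation that mentions Q gives: pair(h(unit,N),X) =?= pair(h(unit,plus(nil,unit)),pair(h(pair(plus(N,N),plus(h(h(N,N),pair(N,N)),h(h(N,N),pair(N,N)))),k),pair(a,pair(plus(N,N),plus(h(h(N,N),pair(N,N)),h(h(N,N),pair(N,N))))))).
Decompose plus/2: h(R,k) =?= R,  unit =?= unit.
Occurs check fails: R occurs in h(R,k); the equation R =?= h(R,k) has no finite solution.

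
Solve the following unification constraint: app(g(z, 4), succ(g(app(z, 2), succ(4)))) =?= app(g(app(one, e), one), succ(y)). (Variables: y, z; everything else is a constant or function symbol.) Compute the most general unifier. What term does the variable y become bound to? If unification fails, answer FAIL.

FAIL

Decompose app/2: g(z, 4) =?= g(app(one, e), one),  succ(g(app(z, 2), succ(4))) =?= succ(y).
Decompose g/2: z =?= app(one, e),  4 =?= one.
Bind z := app(one, e); substituting into the one remaining equation that mentions z gives: succ(g(app(app(one, e), 2), succ(4))) =?= succ(y).
Clash: constants 4 and one differ; no unifier exists.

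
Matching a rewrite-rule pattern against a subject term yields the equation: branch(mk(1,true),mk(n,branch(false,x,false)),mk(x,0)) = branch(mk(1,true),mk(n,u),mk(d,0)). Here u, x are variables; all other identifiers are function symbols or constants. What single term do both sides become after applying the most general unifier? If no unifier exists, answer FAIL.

Decompose branch/3: mk(1,true) = mk(1,true),  mk(n,branch(false,x,false)) = mk(n,u),  mk(x,0) = mk(d,0).
Delete trivial equation mk(1,true) = mk(1,true).
Decompose mk/2: n = n,  branch(false,x,false) = u.
Delete trivial equation n = n.
Bind u := branch(false,x,false); no other remaining equation mentions u.
Decompose mk/2: x = d,  0 = 0.
Bind x := d; no other remaining equation mentions x. Substituting into the earlier binding gives u := branch(false,d,false).
Delete trivial equation 0 = 0.
Applying the MGU to either side gives branch(mk(1,true),mk(n,branch(false,d,false)),mk(d,0)).

branch(mk(1,true),mk(n,branch(false,d,false)),mk(d,0))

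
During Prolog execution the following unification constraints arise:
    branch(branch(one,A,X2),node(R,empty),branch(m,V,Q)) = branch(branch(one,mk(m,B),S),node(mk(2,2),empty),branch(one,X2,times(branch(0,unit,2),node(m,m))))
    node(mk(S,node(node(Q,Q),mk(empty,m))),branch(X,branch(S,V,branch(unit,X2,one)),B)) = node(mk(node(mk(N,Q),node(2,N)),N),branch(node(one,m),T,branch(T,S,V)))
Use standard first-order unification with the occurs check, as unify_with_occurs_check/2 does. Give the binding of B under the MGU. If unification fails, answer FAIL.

FAIL

Decompose branch/3: branch(one,A,X2) = branch(one,mk(m,B),S),  node(R,empty) = node(mk(2,2),empty),  branch(m,V,Q) = branch(one,X2,times(branch(0,unit,2),node(m,m))).
Decompose branch/3: one = one,  A = mk(m,B),  X2 = S.
Delete trivial equation one = one.
Bind A := mk(m,B); no other remaining equation mentions A.
Bind X2 := S; substituting into the 2 remaining equations that mention X2 gives: branch(m,V,Q) = branch(one,S,times(branch(0,unit,2),node(m,m))),  node(mk(S,node(node(Q,Q),mk(empty,m))),branch(X,branch(S,V,branch(unit,S,one)),B)) = node(mk(node(mk(N,Q),node(2,N)),N),branch(node(one,m),T,branch(T,S,V))).
Decompose node/2: R = mk(2,2),  empty = empty.
Bind R := mk(2,2); no other remaining equation mentions R.
Delete trivial equation empty = empty.
Decompose branch/3: m = one,  V = S,  Q = times(branch(0,unit,2),node(m,m)).
Clash: constants m and one differ; no unifier exists.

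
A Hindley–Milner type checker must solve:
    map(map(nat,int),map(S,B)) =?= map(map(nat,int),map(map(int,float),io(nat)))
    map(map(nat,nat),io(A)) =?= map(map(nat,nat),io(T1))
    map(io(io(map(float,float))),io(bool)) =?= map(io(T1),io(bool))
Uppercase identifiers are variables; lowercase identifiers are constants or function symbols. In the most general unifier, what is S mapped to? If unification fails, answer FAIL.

Decompose map/2: map(nat,int) =?= map(nat,int),  map(S,B) =?= map(map(int,float),io(nat)).
Delete trivial equation map(nat,int) =?= map(nat,int).
Decompose map/2: S =?= map(int,float),  B =?= io(nat).
Bind S := map(int,float); no other remaining equation mentions S.
Bind B := io(nat); no other remaining equation mentions B.
Decompose map/2: map(nat,nat) =?= map(nat,nat),  io(A) =?= io(T1).
Delete trivial equation map(nat,nat) =?= map(nat,nat).
Decompose io/1: A =?= T1.
Bind A := T1; no other remaining equation mentions A.
Decompose map/2: io(io(map(float,float))) =?= io(T1),  io(bool) =?= io(bool).
Decompose io/1: io(map(float,float)) =?= T1.
Bind T1 := io(map(float,float)); no other remaining equation mentions T1. Substituting into the earlier binding gives A := io(map(float,float)).
Delete trivial equation io(bool) =?= io(bool).
MGU = { S := map(int,float), B := io(nat), A := io(map(float,float)), T1 := io(map(float,float)) }, so S := map(int,float).

map(int,float)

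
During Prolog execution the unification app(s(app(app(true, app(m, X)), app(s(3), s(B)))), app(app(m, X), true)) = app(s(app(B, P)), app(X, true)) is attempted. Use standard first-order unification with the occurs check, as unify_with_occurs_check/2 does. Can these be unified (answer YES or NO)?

NO

Decompose app/2: s(app(app(true, app(m, X)), app(s(3), s(B)))) = s(app(B, P)),  app(app(m, X), true) = app(X, true).
Decompose s/1: app(app(true, app(m, X)), app(s(3), s(B))) = app(B, P).
Decompose app/2: app(true, app(m, X)) = B,  app(s(3), s(B)) = P.
Bind B := app(true, app(m, X)); substituting into the one remaining equation that mentions B gives: app(s(3), s(app(true, app(m, X)))) = P.
Bind P := app(s(3), s(app(true, app(m, X)))); no other remaining equation mentions P.
Decompose app/2: app(m, X) = X,  true = true.
Occurs check fails: X occurs in app(m, X); the equation X = app(m, X) has no finite solution.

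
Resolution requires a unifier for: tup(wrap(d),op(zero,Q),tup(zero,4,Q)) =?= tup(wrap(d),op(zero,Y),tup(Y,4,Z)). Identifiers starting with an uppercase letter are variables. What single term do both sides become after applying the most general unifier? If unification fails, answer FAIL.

tup(wrap(d),op(zero,zero),tup(zero,4,zero))

Decompose tup/3: wrap(d) =?= wrap(d),  op(zero,Q) =?= op(zero,Y),  tup(zero,4,Q) =?= tup(Y,4,Z).
Delete trivial equation wrap(d) =?= wrap(d).
Decompose op/2: zero =?= zero,  Q =?= Y.
Delete trivial equation zero =?= zero.
Bind Q := Y; substituting into the remaining equation gives: tup(zero,4,Y) =?= tup(Y,4,Z).
Decompose tup/3: zero =?= Y,  4 =?= 4,  Y =?= Z.
Bind Y := zero; substituting into the one remaining equation that mentions Y gives: zero =?= Z. Substituting into the earlier binding gives Q := zero.
Delete trivial equation 4 =?= 4.
Bind Z := zero.
Applying the MGU to either side gives tup(wrap(d),op(zero,zero),tup(zero,4,zero)).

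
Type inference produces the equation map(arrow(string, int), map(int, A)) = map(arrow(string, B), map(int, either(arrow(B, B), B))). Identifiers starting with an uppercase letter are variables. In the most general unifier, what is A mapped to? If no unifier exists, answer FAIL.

either(arrow(int, int), int)

Decompose map/2: arrow(string, int) = arrow(string, B),  map(int, A) = map(int, either(arrow(B, B), B)).
Decompose arrow/2: string = string,  int = B.
Delete trivial equation string = string.
Bind B := int; substituting into the remaining equation gives: map(int, A) = map(int, either(arrow(int, int), int)).
Decompose map/2: int = int,  A = either(arrow(int, int), int).
Delete trivial equation int = int.
Bind A := either(arrow(int, int), int).
MGU = { B -> int, A -> either(arrow(int, int), int) }, so A -> either(arrow(int, int), int).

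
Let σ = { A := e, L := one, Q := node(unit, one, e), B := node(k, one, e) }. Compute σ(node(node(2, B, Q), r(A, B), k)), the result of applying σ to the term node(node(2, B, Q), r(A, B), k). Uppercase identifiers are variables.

node(node(2, node(k, one, e), node(unit, one, e)), r(e, node(k, one, e)), k)

Replace each occurrence of A with e.
Replace each occurrence of Q with node(unit, one, e).
Replace each occurrence of B with node(k, one, e).
Result: node(node(2, node(k, one, e), node(unit, one, e)), r(e, node(k, one, e)), k).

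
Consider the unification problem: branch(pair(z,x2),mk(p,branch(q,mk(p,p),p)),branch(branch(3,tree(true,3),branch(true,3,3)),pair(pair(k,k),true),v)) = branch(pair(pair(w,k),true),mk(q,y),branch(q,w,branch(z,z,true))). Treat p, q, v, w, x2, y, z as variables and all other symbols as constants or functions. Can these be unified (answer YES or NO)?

YES

Decompose branch/3: pair(z,x2) = pair(pair(w,k),true),  mk(p,branch(q,mk(p,p),p)) = mk(q,y),  branch(branch(3,tree(true,3),branch(true,3,3)),pair(pair(k,k),true),v) = branch(q,w,branch(z,z,true)).
Decompose pair/2: z = pair(w,k),  x2 = true.
Bind z := pair(w,k); substituting into the one remaining equation that mentions z gives: branch(branch(3,tree(true,3),branch(true,3,3)),pair(pair(k,k),true),v) = branch(q,w,branch(pair(w,k),pair(w,k),true)).
Bind x2 := true; no other remaining equation mentions x2.
Decompose mk/2: p = q,  branch(q,mk(p,p),p) = y.
Bind p := q; substituting into the one remaining equation that mentions p gives: branch(q,mk(q,q),q) = y.
Bind y := branch(q,mk(q,q),q); no other remaining equation mentions y.
Decompose branch/3: branch(3,tree(true,3),branch(true,3,3)) = q,  pair(pair(k,k),true) = w,  v = branch(pair(w,k),pair(w,k),true).
Bind q := branch(3,tree(true,3),branch(true,3,3)); no other remaining equation mentions q. Substituting into the earlier bindings gives p := branch(3,tree(true,3),branch(true,3,3)), y := branch(branch(3,tree(true,3),branch(true,3,3)),mk(branch(3,tree(true,3),branch(true,3,3)),branch(3,tree(true,3),branch(true,3,3))),branch(3,tree(true,3),branch(true,3,3))).
Bind w := pair(pair(k,k),true); substituting into the remaining equation gives: v = branch(pair(pair(pair(k,k),true),k),pair(pair(pair(k,k),true),k),true). Substituting into the earlier binding gives z := pair(pair(pair(k,k),true),k).
Bind v := branch(pair(pair(pair(k,k),true),k),pair(pair(pair(k,k),true),k),true).
No equations remain and no clash or occurs-check failure arose, so a unifier exists.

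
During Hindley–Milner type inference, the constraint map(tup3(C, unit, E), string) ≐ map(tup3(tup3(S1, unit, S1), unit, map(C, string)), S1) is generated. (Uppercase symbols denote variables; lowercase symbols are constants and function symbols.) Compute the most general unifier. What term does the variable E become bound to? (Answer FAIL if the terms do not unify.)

map(tup3(string, unit, string), string)

Decompose map/2: tup3(C, unit, E) ≐ tup3(tup3(S1, unit, S1), unit, map(C, string)),  string ≐ S1.
Decompose tup3/3: C ≐ tup3(S1, unit, S1),  unit ≐ unit,  E ≐ map(C, string).
Bind C := tup3(S1, unit, S1); substituting into the one remaining equation that mentions C gives: E ≐ map(tup3(S1, unit, S1), string).
Delete trivial equation unit ≐ unit.
Bind E := map(tup3(S1, unit, S1), string); no other remaining equation mentions E.
Bind S1 := string. Substituting into the earlier bindings gives C := tup3(string, unit, string), E := map(tup3(string, unit, string), string).
MGU = { C := tup3(string, unit, string), E := map(tup3(string, unit, string), string), S1 := string }, so E := map(tup3(string, unit, string), string).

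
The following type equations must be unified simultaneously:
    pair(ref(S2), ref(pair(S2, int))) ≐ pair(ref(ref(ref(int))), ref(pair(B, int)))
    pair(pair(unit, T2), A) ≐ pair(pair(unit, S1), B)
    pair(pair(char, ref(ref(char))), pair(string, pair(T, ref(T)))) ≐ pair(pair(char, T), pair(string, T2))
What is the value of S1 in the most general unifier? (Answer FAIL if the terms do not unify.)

Decompose pair/2: ref(S2) ≐ ref(ref(ref(int))),  ref(pair(S2, int)) ≐ ref(pair(B, int)).
Decompose ref/1: S2 ≐ ref(ref(int)).
Bind S2 := ref(ref(int)); substituting into the one remaining equation that mentions S2 gives: ref(pair(ref(ref(int)), int)) ≐ ref(pair(B, int)).
Decompose ref/1: pair(ref(ref(int)), int) ≐ pair(B, int).
Decompose pair/2: ref(ref(int)) ≐ B,  int ≐ int.
Bind B := ref(ref(int)); substituting into the one remaining equation that mentions B gives: pair(pair(unit, T2), A) ≐ pair(pair(unit, S1), ref(ref(int))).
Delete trivial equation int ≐ int.
Decompose pair/2: pair(unit, T2) ≐ pair(unit, S1),  A ≐ ref(ref(int)).
Decompose pair/2: unit ≐ unit,  T2 ≐ S1.
Delete trivial equation unit ≐ unit.
Bind T2 := S1; substituting into the one remaining equation that mentions T2 gives: pair(pair(char, ref(ref(char))), pair(string, pair(T, ref(T)))) ≐ pair(pair(char, T), pair(string, S1)).
Bind A := ref(ref(int)); no other remaining equation mentions A.
Decompose pair/2: pair(char, ref(ref(char))) ≐ pair(char, T),  pair(string, pair(T, ref(T))) ≐ pair(string, S1).
Decompose pair/2: char ≐ char,  ref(ref(char)) ≐ T.
Delete trivial equation char ≐ char.
Bind T := ref(ref(char)); substituting into the remaining equation gives: pair(string, pair(ref(ref(char)), ref(ref(ref(char))))) ≐ pair(string, S1).
Decompose pair/2: string ≐ string,  pair(ref(ref(char)), ref(ref(ref(char)))) ≐ S1.
Delete trivial equation string ≐ string.
Bind S1 := pair(ref(ref(char)), ref(ref(ref(char)))). Substituting into the earlier binding gives T2 := pair(ref(ref(char)), ref(ref(ref(char)))).
MGU = { S2 := ref(ref(int)), B := ref(ref(int)), T2 := pair(ref(ref(char)), ref(ref(ref(char)))), A := ref(ref(int)), T := ref(ref(char)), S1 := pair(ref(ref(char)), ref(ref(ref(char)))) }, so S1 := pair(ref(ref(char)), ref(ref(ref(char)))).

pair(ref(ref(char)), ref(ref(ref(char))))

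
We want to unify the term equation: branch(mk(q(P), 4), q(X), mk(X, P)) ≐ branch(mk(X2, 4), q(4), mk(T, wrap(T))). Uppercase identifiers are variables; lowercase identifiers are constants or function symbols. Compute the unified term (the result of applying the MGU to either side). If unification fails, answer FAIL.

branch(mk(q(wrap(4)), 4), q(4), mk(4, wrap(4)))

Decompose branch/3: mk(q(P), 4) ≐ mk(X2, 4),  q(X) ≐ q(4),  mk(X, P) ≐ mk(T, wrap(T)).
Decompose mk/2: q(P) ≐ X2,  4 ≐ 4.
Bind X2 := q(P); no other remaining equation mentions X2.
Delete trivial equation 4 ≐ 4.
Decompose q/1: X ≐ 4.
Bind X := 4; substituting into the remaining equation gives: mk(4, P) ≐ mk(T, wrap(T)).
Decompose mk/2: 4 ≐ T,  P ≐ wrap(T).
Bind T := 4; substituting into the remaining equation gives: P ≐ wrap(4).
Bind P := wrap(4). Substituting into the earlier binding gives X2 := q(wrap(4)).
Applying the MGU to either side gives branch(mk(q(wrap(4)), 4), q(4), mk(4, wrap(4))).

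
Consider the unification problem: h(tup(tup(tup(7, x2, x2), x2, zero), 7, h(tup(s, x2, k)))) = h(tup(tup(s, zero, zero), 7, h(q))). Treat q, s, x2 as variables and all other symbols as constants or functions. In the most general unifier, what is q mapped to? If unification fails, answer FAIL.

tup(tup(7, zero, zero), zero, k)

Decompose h/1: tup(tup(tup(7, x2, x2), x2, zero), 7, h(tup(s, x2, k))) = tup(tup(s, zero, zero), 7, h(q)).
Decompose tup/3: tup(tup(7, x2, x2), x2, zero) = tup(s, zero, zero),  7 = 7,  h(tup(s, x2, k)) = h(q).
Decompose tup/3: tup(7, x2, x2) = s,  x2 = zero,  zero = zero.
Bind s := tup(7, x2, x2); substituting into the one remaining equation that mentions s gives: h(tup(tup(7, x2, x2), x2, k)) = h(q).
Bind x2 := zero; substituting into the one remaining equation that mentions x2 gives: h(tup(tup(7, zero, zero), zero, k)) = h(q). Substituting into the earlier binding gives s := tup(7, zero, zero).
Delete trivial equation zero = zero.
Delete trivial equation 7 = 7.
Decompose h/1: tup(tup(7, zero, zero), zero, k) = q.
Bind q := tup(tup(7, zero, zero), zero, k).
MGU = { s ↦ tup(7, zero, zero), x2 ↦ zero, q ↦ tup(tup(7, zero, zero), zero, k) }, so q ↦ tup(tup(7, zero, zero), zero, k).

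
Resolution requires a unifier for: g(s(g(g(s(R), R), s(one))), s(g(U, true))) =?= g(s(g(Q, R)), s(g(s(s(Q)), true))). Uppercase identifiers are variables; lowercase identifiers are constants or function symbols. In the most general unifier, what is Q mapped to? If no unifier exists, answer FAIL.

Decompose g/2: s(g(g(s(R), R), s(one))) =?= s(g(Q, R)),  s(g(U, true)) =?= s(g(s(s(Q)), true)).
Decompose s/1: g(g(s(R), R), s(one)) =?= g(Q, R).
Decompose g/2: g(s(R), R) =?= Q,  s(one) =?= R.
Bind Q := g(s(R), R); substituting into the one remaining equation that mentions Q gives: s(g(U, true)) =?= s(g(s(s(g(s(R), R))), true)).
Bind R := s(one); substituting into the remaining equation gives: s(g(U, true)) =?= s(g(s(s(g(s(s(one)), s(one)))), true)). Substituting into the earlier binding gives Q := g(s(s(one)), s(one)).
Decompose s/1: g(U, true) =?= g(s(s(g(s(s(one)), s(one)))), true).
Decompose g/2: U =?= s(s(g(s(s(one)), s(one)))),  true =?= true.
Bind U := s(s(g(s(s(one)), s(one)))); no other remaining equation mentions U.
Delete trivial equation true =?= true.
MGU = { Q -> g(s(s(one)), s(one)), R -> s(one), U -> s(s(g(s(s(one)), s(one)))) }, so Q -> g(s(s(one)), s(one)).

g(s(s(one)), s(one))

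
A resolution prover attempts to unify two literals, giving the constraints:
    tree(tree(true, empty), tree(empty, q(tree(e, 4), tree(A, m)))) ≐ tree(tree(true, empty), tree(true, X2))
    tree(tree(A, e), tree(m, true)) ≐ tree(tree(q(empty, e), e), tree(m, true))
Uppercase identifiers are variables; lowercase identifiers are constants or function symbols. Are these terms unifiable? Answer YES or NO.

Decompose tree/2: tree(true, empty) ≐ tree(true, empty),  tree(empty, q(tree(e, 4), tree(A, m))) ≐ tree(true, X2).
Delete trivial equation tree(true, empty) ≐ tree(true, empty).
Decompose tree/2: empty ≐ true,  q(tree(e, 4), tree(A, m)) ≐ X2.
Clash: constants empty and true differ; no unifier exists.

NO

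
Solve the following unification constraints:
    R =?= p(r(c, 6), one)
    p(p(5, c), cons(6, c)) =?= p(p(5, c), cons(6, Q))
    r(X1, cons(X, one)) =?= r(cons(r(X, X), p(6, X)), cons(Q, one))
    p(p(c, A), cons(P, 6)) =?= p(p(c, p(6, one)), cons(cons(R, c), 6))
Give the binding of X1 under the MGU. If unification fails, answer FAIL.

Bind R := p(r(c, 6), one); substituting into the one remaining equation that mentions R gives: p(p(c, A), cons(P, 6)) =?= p(p(c, p(6, one)), cons(cons(p(r(c, 6), one), c), 6)).
Decompose p/2: p(5, c) =?= p(5, c),  cons(6, c) =?= cons(6, Q).
Delete trivial equation p(5, c) =?= p(5, c).
Decompose cons/2: 6 =?= 6,  c =?= Q.
Delete trivial equation 6 =?= 6.
Bind Q := c; substituting into the one remaining equation that mentions Q gives: r(X1, cons(X, one)) =?= r(cons(r(X, X), p(6, X)), cons(c, one)).
Decompose r/2: X1 =?= cons(r(X, X), p(6, X)),  cons(X, one) =?= cons(c, one).
Bind X1 := cons(r(X, X), p(6, X)); no other remaining equation mentions X1.
Decompose cons/2: X =?= c,  one =?= one.
Bind X := c; no other remaining equation mentions X. Substituting into the earlier binding gives X1 := cons(r(c, c), p(6, c)).
Delete trivial equation one =?= one.
Decompose p/2: p(c, A) =?= p(c, p(6, one)),  cons(P, 6) =?= cons(cons(p(r(c, 6), one), c), 6).
Decompose p/2: c =?= c,  A =?= p(6, one).
Delete trivial equation c =?= c.
Bind A := p(6, one); no other remaining equation mentions A.
Decompose cons/2: P =?= cons(p(r(c, 6), one), c),  6 =?= 6.
Bind P := cons(p(r(c, 6), one), c); no other remaining equation mentions P.
Delete trivial equation 6 =?= 6.
MGU = { R := p(r(c, 6), one), Q := c, X1 := cons(r(c, c), p(6, c)), X := c, A := p(6, one), P := cons(p(r(c, 6), one), c) }, so X1 := cons(r(c, c), p(6, c)).

cons(r(c, c), p(6, c))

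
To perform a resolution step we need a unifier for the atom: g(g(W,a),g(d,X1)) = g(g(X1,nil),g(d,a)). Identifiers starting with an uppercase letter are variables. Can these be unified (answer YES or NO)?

NO

Decompose g/2: g(W,a) = g(X1,nil),  g(d,X1) = g(d,a).
Decompose g/2: W = X1,  a = nil.
Bind W := X1; no other remaining equation mentions W.
Clash: constants a and nil differ; no unifier exists.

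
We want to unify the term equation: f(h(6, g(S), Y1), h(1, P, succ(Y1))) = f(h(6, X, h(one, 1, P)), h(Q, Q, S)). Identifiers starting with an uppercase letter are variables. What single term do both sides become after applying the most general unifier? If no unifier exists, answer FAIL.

f(h(6, g(succ(h(one, 1, 1))), h(one, 1, 1)), h(1, 1, succ(h(one, 1, 1))))

Decompose f/2: h(6, g(S), Y1) = h(6, X, h(one, 1, P)),  h(1, P, succ(Y1)) = h(Q, Q, S).
Decompose h/3: 6 = 6,  g(S) = X,  Y1 = h(one, 1, P).
Delete trivial equation 6 = 6.
Bind X := g(S); no other remaining equation mentions X.
Bind Y1 := h(one, 1, P); substituting into the remaining equation gives: h(1, P, succ(h(one, 1, P))) = h(Q, Q, S).
Decompose h/3: 1 = Q,  P = Q,  succ(h(one, 1, P)) = S.
Bind Q := 1; substituting into the one remaining equation that mentions Q gives: P = 1.
Bind P := 1; substituting into the remaining equation gives: succ(h(one, 1, 1)) = S. Substituting into the earlier binding gives Y1 := h(one, 1, 1).
Bind S := succ(h(one, 1, 1)). Substituting into the earlier binding gives X := g(succ(h(one, 1, 1))).
Applying the MGU to either side gives f(h(6, g(succ(h(one, 1, 1))), h(one, 1, 1)), h(1, 1, succ(h(one, 1, 1)))).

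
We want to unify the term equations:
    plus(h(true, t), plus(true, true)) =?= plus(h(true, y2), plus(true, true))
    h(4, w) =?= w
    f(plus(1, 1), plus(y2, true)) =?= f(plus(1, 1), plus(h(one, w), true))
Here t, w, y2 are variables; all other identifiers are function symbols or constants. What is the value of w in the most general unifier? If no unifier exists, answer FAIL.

Decompose plus/2: h(true, t) =?= h(true, y2),  plus(true, true) =?= plus(true, true).
Decompose h/2: true =?= true,  t =?= y2.
Delete trivial equation true =?= true.
Bind t := y2; no other remaining equation mentions t.
Delete trivial equation plus(true, true) =?= plus(true, true).
Occurs check fails: w occurs in h(4, w); the equation w =?= h(4, w) has no finite solution.

FAIL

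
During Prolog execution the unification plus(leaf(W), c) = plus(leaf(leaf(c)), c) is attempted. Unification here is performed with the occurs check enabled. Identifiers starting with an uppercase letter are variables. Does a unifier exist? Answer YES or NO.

Decompose plus/2: leaf(W) = leaf(leaf(c)),  c = c.
Decompose leaf/1: W = leaf(c).
Bind W := leaf(c); no other remaining equation mentions W.
Delete trivial equation c = c.
No equations remain and no clash or occurs-check failure arose, so a unifier exists.

YES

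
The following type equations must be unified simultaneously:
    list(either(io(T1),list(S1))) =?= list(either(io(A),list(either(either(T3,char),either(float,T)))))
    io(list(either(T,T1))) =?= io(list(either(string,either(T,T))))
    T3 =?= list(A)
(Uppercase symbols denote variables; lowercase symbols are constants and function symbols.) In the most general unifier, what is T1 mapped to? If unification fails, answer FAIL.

Decompose list/1: either(io(T1),list(S1)) =?= either(io(A),list(either(either(T3,char),either(float,T)))).
Decompose either/2: io(T1) =?= io(A),  list(S1) =?= list(either(either(T3,char),either(float,T))).
Decompose io/1: T1 =?= A.
Bind T1 := A; substituting into the one remaining equation that mentions T1 gives: io(list(either(T,A))) =?= io(list(either(string,either(T,T)))).
Decompose list/1: S1 =?= either(either(T3,char),either(float,T)).
Bind S1 := either(either(T3,char),either(float,T)); no other remaining equation mentions S1.
Decompose io/1: list(either(T,A)) =?= list(either(string,either(T,T))).
Decompose list/1: either(T,A) =?= either(string,either(T,T)).
Decompose either/2: T =?= string,  A =?= either(T,T).
Bind T := string; substituting into the one remaining equation that mentions T gives: A =?= either(string,string). Substituting into the earlier binding gives S1 := either(either(T3,char),either(float,string)).
Bind A := either(string,string); substituting into the remaining equation gives: T3 =?= list(either(string,string)). Substituting into the earlier binding gives T1 := either(string,string).
Bind T3 := list(either(string,string)). Substituting into the earlier binding gives S1 := either(either(list(either(string,string)),char),either(float,string)).
MGU = { T1 ↦ either(string,string), S1 ↦ either(either(list(either(string,string)),char),either(float,string)), T ↦ string, A ↦ either(string,string), T3 ↦ list(either(string,string)) }, so T1 ↦ either(string,string).

either(string,string)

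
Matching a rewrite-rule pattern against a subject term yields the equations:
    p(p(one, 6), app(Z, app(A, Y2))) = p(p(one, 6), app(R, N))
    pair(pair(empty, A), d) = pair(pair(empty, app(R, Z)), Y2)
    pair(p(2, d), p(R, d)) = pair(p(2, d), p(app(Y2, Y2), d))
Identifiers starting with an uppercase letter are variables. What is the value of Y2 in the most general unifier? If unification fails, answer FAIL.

Decompose p/2: p(one, 6) = p(one, 6),  app(Z, app(A, Y2)) = app(R, N).
Delete trivial equation p(one, 6) = p(one, 6).
Decompose app/2: Z = R,  app(A, Y2) = N.
Bind Z := R; substituting into the one remaining equation that mentions Z gives: pair(pair(empty, A), d) = pair(pair(empty, app(R, R)), Y2).
Bind N := app(A, Y2); no other remaining equation mentions N.
Decompose pair/2: pair(empty, A) = pair(empty, app(R, R)),  d = Y2.
Decompose pair/2: empty = empty,  A = app(R, R).
Delete trivial equation empty = empty.
Bind A := app(R, R); no other remaining equation mentions A. Substituting into the earlier binding gives N := app(app(R, R), Y2).
Bind Y2 := d; substituting into the remaining equation gives: pair(p(2, d), p(R, d)) = pair(p(2, d), p(app(d, d), d)). Substituting into the earlier binding gives N := app(app(R, R), d).
Decompose pair/2: p(2, d) = p(2, d),  p(R, d) = p(app(d, d), d).
Delete trivial equation p(2, d) = p(2, d).
Decompose p/2: R = app(d, d),  d = d.
Bind R := app(d, d); no other remaining equation mentions R. Substituting into the earlier bindings gives Z := app(d, d), N := app(app(app(d, d), app(d, d)), d), A := app(app(d, d), app(d, d)).
Delete trivial equation d = d.
MGU = { Z -> app(d, d), N -> app(app(app(d, d), app(d, d)), d), A -> app(app(d, d), app(d, d)), Y2 -> d, R -> app(d, d) }, so Y2 -> d.

d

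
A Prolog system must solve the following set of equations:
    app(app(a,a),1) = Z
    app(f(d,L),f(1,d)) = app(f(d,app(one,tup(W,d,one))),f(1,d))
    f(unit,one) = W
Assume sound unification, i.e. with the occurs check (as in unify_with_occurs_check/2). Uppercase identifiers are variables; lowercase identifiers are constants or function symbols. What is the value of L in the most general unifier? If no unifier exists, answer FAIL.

Bind Z := app(app(a,a),1); no other remaining equation mentions Z.
Decompose app/2: f(d,L) = f(d,app(one,tup(W,d,one))),  f(1,d) = f(1,d).
Decompose f/2: d = d,  L = app(one,tup(W,d,one)).
Delete trivial equation d = d.
Bind L := app(one,tup(W,d,one)); no other remaining equation mentions L.
Delete trivial equation f(1,d) = f(1,d).
Bind W := f(unit,one). Substituting into the earlier binding gives L := app(one,tup(f(unit,one),d,one)).
MGU = { Z ↦ app(app(a,a),1), L ↦ app(one,tup(f(unit,one),d,one)), W ↦ f(unit,one) }, so L ↦ app(one,tup(f(unit,one),d,one)).

app(one,tup(f(unit,one),d,one))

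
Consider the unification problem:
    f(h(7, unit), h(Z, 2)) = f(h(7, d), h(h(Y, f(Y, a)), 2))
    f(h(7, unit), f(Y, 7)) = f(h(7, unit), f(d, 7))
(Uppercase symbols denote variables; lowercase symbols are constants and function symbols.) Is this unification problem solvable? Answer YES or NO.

Decompose f/2: h(7, unit) = h(7, d),  h(Z, 2) = h(h(Y, f(Y, a)), 2).
Decompose h/2: 7 = 7,  unit = d.
Delete trivial equation 7 = 7.
Clash: constants unit and d differ; no unifier exists.

NO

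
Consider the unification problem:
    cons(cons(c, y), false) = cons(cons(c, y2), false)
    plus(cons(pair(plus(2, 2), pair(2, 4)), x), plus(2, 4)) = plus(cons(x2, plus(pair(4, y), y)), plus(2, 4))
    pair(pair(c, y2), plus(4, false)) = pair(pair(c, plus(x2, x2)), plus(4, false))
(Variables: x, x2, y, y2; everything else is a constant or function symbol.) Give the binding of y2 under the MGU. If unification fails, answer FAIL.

plus(pair(plus(2, 2), pair(2, 4)), pair(plus(2, 2), pair(2, 4)))

Decompose cons/2: cons(c, y) = cons(c, y2),  false = false.
Decompose cons/2: c = c,  y = y2.
Delete trivial equation c = c.
Bind y := y2; substituting into the one remaining equation that mentions y gives: plus(cons(pair(plus(2, 2), pair(2, 4)), x), plus(2, 4)) = plus(cons(x2, plus(pair(4, y2), y2)), plus(2, 4)).
Delete trivial equation false = false.
Decompose plus/2: cons(pair(plus(2, 2), pair(2, 4)), x) = cons(x2, plus(pair(4, y2), y2)),  plus(2, 4) = plus(2, 4).
Decompose cons/2: pair(plus(2, 2), pair(2, 4)) = x2,  x = plus(pair(4, y2), y2).
Bind x2 := pair(plus(2, 2), pair(2, 4)); substituting into the one remaining equation that mentions x2 gives: pair(pair(c, y2), plus(4, false)) = pair(pair(c, plus(pair(plus(2, 2), pair(2, 4)), pair(plus(2, 2), pair(2, 4)))), plus(4, false)).
Bind x := plus(pair(4, y2), y2); no other remaining equation mentions x.
Delete trivial equation plus(2, 4) = plus(2, 4).
Decompose pair/2: pair(c, y2) = pair(c, plus(pair(plus(2, 2), pair(2, 4)), pair(plus(2, 2), pair(2, 4)))),  plus(4, false) = plus(4, false).
Decompose pair/2: c = c,  y2 = plus(pair(plus(2, 2), pair(2, 4)), pair(plus(2, 2), pair(2, 4))).
Delete trivial equation c = c.
Bind y2 := plus(pair(plus(2, 2), pair(2, 4)), pair(plus(2, 2), pair(2, 4))); no other remaining equation mentions y2. Substituting into the earlier bindings gives y := plus(pair(plus(2, 2), pair(2, 4)), pair(plus(2, 2), pair(2, 4))), x := plus(pair(4, plus(pair(plus(2, 2), pair(2, 4)), pair(plus(2, 2), pair(2, 4)))), plus(pair(plus(2, 2), pair(2, 4)), pair(plus(2, 2), pair(2, 4)))).
Delete trivial equation plus(4, false) = plus(4, false).
MGU = { y ↦ plus(pair(plus(2, 2), pair(2, 4)), pair(plus(2, 2), pair(2, 4))), x2 ↦ pair(plus(2, 2), pair(2, 4)), x ↦ plus(pair(4, plus(pair(plus(2, 2), pair(2, 4)), pair(plus(2, 2), pair(2, 4)))), plus(pair(plus(2, 2), pair(2, 4)), pair(plus(2, 2), pair(2, 4)))), y2 ↦ plus(pair(plus(2, 2), pair(2, 4)), pair(plus(2, 2), pair(2, 4))) }, so y2 ↦ plus(pair(plus(2, 2), pair(2, 4)), pair(plus(2, 2), pair(2, 4))).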